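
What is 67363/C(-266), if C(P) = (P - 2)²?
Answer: 67363/71824 ≈ 0.93789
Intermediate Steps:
C(P) = (-2 + P)²
67363/C(-266) = 67363/((-2 - 266)²) = 67363/((-268)²) = 67363/71824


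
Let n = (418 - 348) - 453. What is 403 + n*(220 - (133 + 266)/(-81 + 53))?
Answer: -357259/4 ≈ -89315.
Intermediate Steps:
n = -383 (n = 70 - 453 = -383)
403 + n*(220 - (133 + 266)/(-81 + 53)) = 403 - 383*(220 - (133 + 266)/(-81 + 53)) = 403 - 383*(220 - 399/(-28)) = 403 - 383*(220 - 399*(-1)/28) = 403 - 383*(220 - 1*(-57/4)) = 403 - 383*(220 + 57/4) = 403 - 383*937/4 = 403 - 358871/4 = -357259/4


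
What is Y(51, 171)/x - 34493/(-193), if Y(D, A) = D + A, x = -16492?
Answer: 284407855/1591478 ≈ 178.71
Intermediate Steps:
Y(D, A) = A + D
Y(51, 171)/x - 34493/(-193) = (171 + 51)/(-16492) - 34493/(-193) = 222*(-1/16492) - 34493*(-1/193) = -111/8246 + 34493/193 = 284407855/1591478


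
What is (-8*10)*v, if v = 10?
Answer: -800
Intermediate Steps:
(-8*10)*v = -8*10*10 = -80*10 = -800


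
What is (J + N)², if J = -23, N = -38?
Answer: 3721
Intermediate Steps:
(J + N)² = (-23 - 38)² = (-61)² = 3721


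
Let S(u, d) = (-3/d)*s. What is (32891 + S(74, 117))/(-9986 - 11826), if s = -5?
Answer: -641377/425334 ≈ -1.5079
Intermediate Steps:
S(u, d) = 15/d (S(u, d) = (-3/d)*(-5) = -3/d*(-5) = 15/d)
(32891 + S(74, 117))/(-9986 - 11826) = (32891 + 15/117)/(-9986 - 11826) = (32891 + 15*(1/117))/(-21812) = (32891 + 5/39)*(-1/21812) = (1282754/39)*(-1/21812) = -641377/425334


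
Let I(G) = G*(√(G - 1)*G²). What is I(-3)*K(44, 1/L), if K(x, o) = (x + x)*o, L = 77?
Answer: -432*I/7 ≈ -61.714*I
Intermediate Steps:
K(x, o) = 2*o*x (K(x, o) = (2*x)*o = 2*o*x)
I(G) = G³*√(-1 + G) (I(G) = G*(√(-1 + G)*G²) = G*(G²*√(-1 + G)) = G³*√(-1 + G))
I(-3)*K(44, 1/L) = ((-3)³*√(-1 - 3))*(2*44/77) = (-54*I)*(2*(1/77)*44) = -54*I*(8/7) = -432*I/7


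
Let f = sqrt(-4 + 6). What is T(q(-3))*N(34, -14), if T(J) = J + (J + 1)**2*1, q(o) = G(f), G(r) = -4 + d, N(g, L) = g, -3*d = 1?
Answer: 2074/9 ≈ 230.44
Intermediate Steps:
d = -1/3 (d = -1/3*1 = -1/3 ≈ -0.33333)
f = sqrt(2) ≈ 1.4142
G(r) = -13/3 (G(r) = -4 - 1/3 = -13/3)
q(o) = -13/3
T(J) = J + (1 + J)**2 (T(J) = J + (1 + J)**2*1 = J + (1 + J)**2)
T(q(-3))*N(34, -14) = (-13/3 + (1 - 13/3)**2)*34 = (-13/3 + (-10/3)**2)*34 = (-13/3 + 100/9)*34 = (61/9)*34 = 2074/9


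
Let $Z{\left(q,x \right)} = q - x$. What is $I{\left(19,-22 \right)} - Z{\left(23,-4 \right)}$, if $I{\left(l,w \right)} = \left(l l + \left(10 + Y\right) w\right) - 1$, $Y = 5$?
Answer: $3$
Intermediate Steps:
$I{\left(l,w \right)} = -1 + l^{2} + 15 w$ ($I{\left(l,w \right)} = \left(l l + \left(10 + 5\right) w\right) - 1 = \left(l^{2} + 15 w\right) - 1 = -1 + l^{2} + 15 w$)
$I{\left(19,-22 \right)} - Z{\left(23,-4 \right)} = \left(-1 + 19^{2} + 15 \left(-22\right)\right) - \left(23 - -4\right) = \left(-1 + 361 - 330\right) - \left(23 + 4\right) = 30 - 27 = 3$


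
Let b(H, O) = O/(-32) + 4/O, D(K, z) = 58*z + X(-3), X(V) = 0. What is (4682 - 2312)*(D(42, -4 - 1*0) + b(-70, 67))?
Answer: -594596265/1072 ≈ -5.5466e+5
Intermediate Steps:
D(K, z) = 58*z (D(K, z) = 58*z + 0 = 58*z)
b(H, O) = 4/O - O/32 (b(H, O) = O*(-1/32) + 4/O = -O/32 + 4/O = 4/O - O/32)
(4682 - 2312)*(D(42, -4 - 1*0) + b(-70, 67)) = (4682 - 2312)*(58*(-4 - 1*0) + (4/67 - 1/32*67)) = 2370*(58*(-4 + 0) + (4*(1/67) - 67/32)) = 2370*(58*(-4) + (4/67 - 67/32)) = 2370*(-232 - 4361/2144) = 2370*(-501769/2144) = -594596265/1072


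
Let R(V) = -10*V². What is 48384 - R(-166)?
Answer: 323944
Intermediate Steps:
48384 - R(-166) = 48384 - (-10)*(-166)² = 48384 - (-10)*27556 = 48384 - 1*(-275560) = 48384 + 275560 = 323944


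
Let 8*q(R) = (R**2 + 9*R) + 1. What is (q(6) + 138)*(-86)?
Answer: -51385/4 ≈ -12846.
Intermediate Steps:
q(R) = 1/8 + R**2/8 + 9*R/8 (q(R) = ((R**2 + 9*R) + 1)/8 = (1 + R**2 + 9*R)/8 = 1/8 + R**2/8 + 9*R/8)
(q(6) + 138)*(-86) = ((1/8 + (1/8)*6**2 + (9/8)*6) + 138)*(-86) = ((1/8 + (1/8)*36 + 27/4) + 138)*(-86) = ((1/8 + 9/2 + 27/4) + 138)*(-86) = (91/8 + 138)*(-86) = (1195/8)*(-86) = -51385/4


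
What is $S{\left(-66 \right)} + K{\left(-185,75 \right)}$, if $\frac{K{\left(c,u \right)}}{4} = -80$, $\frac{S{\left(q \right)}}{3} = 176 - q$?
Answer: $406$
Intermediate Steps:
$S{\left(q \right)} = 528 - 3 q$ ($S{\left(q \right)} = 3 \left(176 - q\right) = 528 - 3 q$)
$K{\left(c,u \right)} = -320$ ($K{\left(c,u \right)} = 4 \left(-80\right) = -320$)
$S{\left(-66 \right)} + K{\left(-185,75 \right)} = \left(528 - -198\right) - 320 = \left(528 + 198\right) - 320 = 726 - 320 = 406$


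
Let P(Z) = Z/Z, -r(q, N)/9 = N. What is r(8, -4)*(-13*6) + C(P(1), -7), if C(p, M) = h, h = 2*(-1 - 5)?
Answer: -2820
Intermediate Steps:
r(q, N) = -9*N
P(Z) = 1
h = -12 (h = 2*(-6) = -12)
C(p, M) = -12
r(8, -4)*(-13*6) + C(P(1), -7) = (-9*(-4))*(-13*6) - 12 = 36*(-78) - 12 = -2808 - 12 = -2820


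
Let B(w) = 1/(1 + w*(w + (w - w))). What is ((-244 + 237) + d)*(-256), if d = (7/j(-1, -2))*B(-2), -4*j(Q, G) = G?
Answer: 5376/5 ≈ 1075.2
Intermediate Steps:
j(Q, G) = -G/4
B(w) = 1/(1 + w²) (B(w) = 1/(1 + w*(w + 0)) = 1/(1 + w*w) = 1/(1 + w²))
d = 14/5 (d = (7/(-¼*(-2)))/(1 + (-2)²) = (7/(½))/(1 + 4) = (2*7)/5 = 14*(⅕) = 14/5 ≈ 2.8000)
((-244 + 237) + d)*(-256) = ((-244 + 237) + 14/5)*(-256) = (-7 + 14/5)*(-256) = -21/5*(-256) = 5376/5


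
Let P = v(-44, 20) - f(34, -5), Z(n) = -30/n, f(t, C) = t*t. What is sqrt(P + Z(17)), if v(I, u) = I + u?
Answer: 7*I*sqrt(6970)/17 ≈ 34.377*I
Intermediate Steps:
f(t, C) = t**2
P = -1180 (P = (-44 + 20) - 1*34**2 = -24 - 1*1156 = -24 - 1156 = -1180)
sqrt(P + Z(17)) = sqrt(-1180 - 30/17) = sqrt(-20090/17) = 7*I*sqrt(6970)/17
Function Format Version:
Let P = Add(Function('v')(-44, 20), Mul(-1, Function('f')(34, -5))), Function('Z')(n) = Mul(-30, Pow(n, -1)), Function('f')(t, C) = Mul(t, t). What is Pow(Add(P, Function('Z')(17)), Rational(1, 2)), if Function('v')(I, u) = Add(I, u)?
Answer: Mul(Rational(7, 17), I, Pow(6970, Rational(1, 2))) ≈ Mul(34.377, I)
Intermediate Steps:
Function('f')(t, C) = Pow(t, 2)
P = -1180 (P = Add(Add(-44, 20), Mul(-1, Pow(34, 2))) = Add(-24, Mul(-1, 1156)) = Add(-24, -1156) = -1180)
Pow(Add(P, Function('Z')(17)), Rational(1, 2)) = Pow(Add(-1180, Mul(-30, Pow(17, -1))), Rational(1, 2)) = Pow(Add(-1180, Mul(-30, Rational(1, 17))), Rational(1, 2)) = Pow(Add(-1180, Rational(-30, 17)), Rational(1, 2)) = Pow(Rational(-20090, 17), Rational(1, 2)) = Mul(Rational(7, 17), I, Pow(6970, Rational(1, 2)))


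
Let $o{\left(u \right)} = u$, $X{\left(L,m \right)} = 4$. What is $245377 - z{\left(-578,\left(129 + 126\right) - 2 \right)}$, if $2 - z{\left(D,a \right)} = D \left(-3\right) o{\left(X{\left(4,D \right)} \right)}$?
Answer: $252311$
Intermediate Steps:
$z{\left(D,a \right)} = 2 + 12 D$ ($z{\left(D,a \right)} = 2 - D \left(-3\right) 4 = 2 - - 3 D 4 = 2 - - 12 D = 2 + 12 D$)
$245377 - z{\left(-578,\left(129 + 126\right) - 2 \right)} = 245377 - \left(2 + 12 \left(-578\right)\right) = 245377 - \left(2 - 6936\right) = 245377 - -6934 = 245377 + 6934 = 252311$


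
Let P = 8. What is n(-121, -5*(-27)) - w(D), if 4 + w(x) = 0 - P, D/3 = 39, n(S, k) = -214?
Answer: -202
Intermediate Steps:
D = 117 (D = 3*39 = 117)
w(x) = -12 (w(x) = -4 + (0 - 1*8) = -4 + (0 - 8) = -4 - 8 = -12)
n(-121, -5*(-27)) - w(D) = -214 - 1*(-12) = -214 + 12 = -202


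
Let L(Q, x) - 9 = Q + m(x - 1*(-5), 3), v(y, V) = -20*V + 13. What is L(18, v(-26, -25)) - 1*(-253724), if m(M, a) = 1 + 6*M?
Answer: 256860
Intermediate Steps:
v(y, V) = 13 - 20*V
L(Q, x) = 40 + Q + 6*x (L(Q, x) = 9 + (Q + (1 + 6*(x - 1*(-5)))) = 9 + (Q + (1 + 6*(x + 5))) = 9 + (Q + (1 + 6*(5 + x))) = 9 + (Q + (1 + (30 + 6*x))) = 9 + (Q + (31 + 6*x)) = 9 + (31 + Q + 6*x) = 40 + Q + 6*x)
L(18, v(-26, -25)) - 1*(-253724) = (40 + 18 + 6*(13 - 20*(-25))) - 1*(-253724) = (40 + 18 + 6*(13 + 500)) + 253724 = (40 + 18 + 6*513) + 253724 = (40 + 18 + 3078) + 253724 = 3136 + 253724 = 256860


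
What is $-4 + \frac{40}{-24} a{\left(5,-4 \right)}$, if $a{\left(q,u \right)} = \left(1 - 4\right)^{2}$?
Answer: $-19$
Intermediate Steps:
$a{\left(q,u \right)} = 9$ ($a{\left(q,u \right)} = \left(-3\right)^{2} = 9$)
$-4 + \frac{40}{-24} a{\left(5,-4 \right)} = -4 + \frac{40}{-24} \cdot 9 = -4 + 40 \left(- \frac{1}{24}\right) 9 = -4 - 15 = -19$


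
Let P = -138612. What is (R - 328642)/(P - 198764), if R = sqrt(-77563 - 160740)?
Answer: 164321/168688 - I*sqrt(238303)/337376 ≈ 0.97411 - 0.0014469*I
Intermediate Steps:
R = I*sqrt(238303) (R = sqrt(-238303) = I*sqrt(238303) ≈ 488.16*I)
(R - 328642)/(P - 198764) = (I*sqrt(238303) - 328642)/(-138612 - 198764) = (-328642 + I*sqrt(238303))/(-337376) = (-328642 + I*sqrt(238303))*(-1/337376) = 164321/168688 - I*sqrt(238303)/337376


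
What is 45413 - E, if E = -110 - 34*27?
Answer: 46441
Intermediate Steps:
E = -1028 (E = -110 - 918 = -1028)
45413 - E = 45413 - 1*(-1028) = 45413 + 1028 = 46441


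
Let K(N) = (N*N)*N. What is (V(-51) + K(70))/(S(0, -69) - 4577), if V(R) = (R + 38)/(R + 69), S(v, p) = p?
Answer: -6173987/83628 ≈ -73.827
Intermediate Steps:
K(N) = N**3 (K(N) = N**2*N = N**3)
V(R) = (38 + R)/(69 + R)
(V(-51) + K(70))/(S(0, -69) - 4577) = ((38 - 51)/(69 - 51) + 70**3)/(-69 - 4577) = (-13/18 + 343000)/(-4646) = ((1/18)*(-13) + 343000)*(-1/4646) = (-13/18 + 343000)*(-1/4646) = (6173987/18)*(-1/4646) = -6173987/83628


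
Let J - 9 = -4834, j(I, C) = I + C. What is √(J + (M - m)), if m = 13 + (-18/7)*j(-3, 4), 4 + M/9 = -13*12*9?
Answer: 2*I*√214466/7 ≈ 132.32*I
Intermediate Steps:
M = -12672 (M = -36 + 9*(-13*12*9) = -36 + 9*(-156*9) = -36 + 9*(-1404) = -36 - 12636 = -12672)
j(I, C) = C + I
J = -4825 (J = 9 - 4834 = -4825)
m = 73/7 (m = 13 + (-18/7)*(4 - 3) = 13 - 18*⅐*1 = 13 - 18/7*1 = 13 - 18/7 = 73/7 ≈ 10.429)
√(J + (M - m)) = √(-4825 + (-12672 - 1*73/7)) = √(-4825 + (-12672 - 73/7)) = √(-4825 - 88777/7) = √(-122552/7) = 2*I*√214466/7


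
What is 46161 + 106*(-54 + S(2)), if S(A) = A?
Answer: 40649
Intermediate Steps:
46161 + 106*(-54 + S(2)) = 46161 + 106*(-54 + 2) = 46161 + 106*(-52) = 46161 - 5512 = 40649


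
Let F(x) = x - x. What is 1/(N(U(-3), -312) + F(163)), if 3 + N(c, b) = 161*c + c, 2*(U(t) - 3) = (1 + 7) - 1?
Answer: 1/1050 ≈ 0.00095238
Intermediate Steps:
U(t) = 13/2 (U(t) = 3 + ((1 + 7) - 1)/2 = 3 + (8 - 1)/2 = 3 + (½)*7 = 3 + 7/2 = 13/2)
N(c, b) = -3 + 162*c (N(c, b) = -3 + (161*c + c) = -3 + 162*c)
F(x) = 0
1/(N(U(-3), -312) + F(163)) = 1/((-3 + 162*(13/2)) + 0) = 1/((-3 + 1053) + 0) = 1/(1050 + 0) = 1/1050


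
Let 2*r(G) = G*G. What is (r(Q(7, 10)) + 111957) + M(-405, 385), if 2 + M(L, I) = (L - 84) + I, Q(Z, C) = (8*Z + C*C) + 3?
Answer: 248983/2 ≈ 1.2449e+5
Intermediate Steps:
Q(Z, C) = 3 + C² + 8*Z (Q(Z, C) = (8*Z + C²) + 3 = (C² + 8*Z) + 3 = 3 + C² + 8*Z)
M(L, I) = -86 + I + L (M(L, I) = -2 + ((L - 84) + I) = -2 + ((-84 + L) + I) = -2 + (-84 + I + L) = -86 + I + L)
r(G) = G²/2 (r(G) = (G*G)/2 = G²/2)
(r(Q(7, 10)) + 111957) + M(-405, 385) = ((3 + 10² + 8*7)²/2 + 111957) + (-86 + 385 - 405) = ((3 + 100 + 56)²/2 + 111957) - 106 = ((½)*159² + 111957) - 106 = ((½)*25281 + 111957) - 106 = (25281/2 + 111957) - 106 = 249195/2 - 106 = 248983/2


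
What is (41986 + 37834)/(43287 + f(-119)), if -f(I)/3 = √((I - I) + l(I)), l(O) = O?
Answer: 57586139/31229424 + 3991*I*√119/31229424 ≈ 1.844 + 0.0013941*I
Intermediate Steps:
f(I) = -3*√I (f(I) = -3*√((I - I) + I) = -3*√(0 + I) = -3*√I)
(41986 + 37834)/(43287 + f(-119)) = (41986 + 37834)/(43287 - 3*I*√119) = 79820/(43287 - 3*I*√119)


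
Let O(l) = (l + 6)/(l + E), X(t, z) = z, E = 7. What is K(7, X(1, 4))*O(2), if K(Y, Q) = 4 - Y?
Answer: -8/3 ≈ -2.6667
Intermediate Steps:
O(l) = (6 + l)/(7 + l) (O(l) = (l + 6)/(l + 7) = (6 + l)/(7 + l))
K(7, X(1, 4))*O(2) = (4 - 1*7)*((6 + 2)/(7 + 2)) = (4 - 7)*(8/9) = -8/3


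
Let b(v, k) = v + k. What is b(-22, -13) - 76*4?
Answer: -339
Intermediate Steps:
b(v, k) = k + v
b(-22, -13) - 76*4 = (-13 - 22) - 76*4 = -35 - 1*304 = -35 - 304 = -339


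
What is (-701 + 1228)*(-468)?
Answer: -246636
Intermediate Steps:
(-701 + 1228)*(-468) = 527*(-468) = -246636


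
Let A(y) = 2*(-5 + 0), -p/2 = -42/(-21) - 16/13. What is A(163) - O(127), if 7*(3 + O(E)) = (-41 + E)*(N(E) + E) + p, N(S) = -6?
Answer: -135895/91 ≈ -1493.4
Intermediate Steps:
p = -20/13 (p = -2*(-42/(-21) - 16/13) = -2*(-42*(-1/21) - 16*1/13) = -2*(2 - 16/13) = -2*10/13 = -20/13 ≈ -1.5385)
A(y) = -10 (A(y) = 2*(-5) = -10)
O(E) = -293/91 + (-41 + E)*(-6 + E)/7 (O(E) = -3 + ((-41 + E)*(-6 + E) - 20/13)/7 = -3 + (-20/13 + (-41 + E)*(-6 + E))/7 = -3 + (-20/91 + (-41 + E)*(-6 + E)/7) = -293/91 + (-41 + E)*(-6 + E)/7)
A(163) - O(127) = -10 - (415/13 - 47/7*127 + (1/7)*127**2) = -10 - (415/13 - 5969/7 + (1/7)*16129) = -10 - (415/13 - 5969/7 + 16129/7) = -10 - 1*134985/91 = -10 - 134985/91 = -135895/91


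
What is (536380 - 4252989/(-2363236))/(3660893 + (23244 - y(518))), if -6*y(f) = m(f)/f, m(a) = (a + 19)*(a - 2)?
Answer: 328307565675271/2255034233001464 ≈ 0.14559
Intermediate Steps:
m(a) = (-2 + a)*(19 + a) (m(a) = (19 + a)*(-2 + a) = (-2 + a)*(19 + a))
y(f) = -(-38 + f² + 17*f)/(6*f)
(536380 - 4252989/(-2363236))/(3660893 + (23244 - y(518))) = (536380 - 4252989/(-2363236))/(3660893 + (23244 - (38 - 1*518² - 17*518)/(6*518))) = (536380 - 4252989*(-1/2363236))/(3660893 + (23244 - (38 - 1*268324 - 8806)/(6*518))) = (536380 + 4252989/2363236)/(3660893 + (23244 - (38 - 268324 - 8806)/(6*518))) = 1267596778669/(2363236*(3660893 + (23244 - (-277092)/(6*518)))) = 1267596778669/(2363236*(3660893 + (23244 - 1*(-23091/259)))) = 1267596778669/(2363236*(3660893 + (23244 + 23091/259))) = 1267596778669/(2363236*(3660893 + 6043287/259)) = 1267596778669/(2363236*(954214574/259)) = (1267596778669/2363236)*(259/954214574) = 328307565675271/2255034233001464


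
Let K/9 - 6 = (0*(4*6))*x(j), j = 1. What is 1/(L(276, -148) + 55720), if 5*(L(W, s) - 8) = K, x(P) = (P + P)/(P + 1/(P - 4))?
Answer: 5/278694 ≈ 1.7941e-5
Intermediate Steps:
x(P) = 2*P/(P + 1/(-4 + P)) (x(P) = (2*P)/(P + 1/(-4 + P)) = 2*P/(P + 1/(-4 + P)))
K = 54 (K = 54 + 9*((0*(4*6))*(2*1*(-4 + 1)/(1 + 1² - 4*1))) = 54 + 9*((0*24)*(2*1*(-3)/(1 + 1 - 4))) = 54 + 9*(0*(2*1*(-3)/(-2))) = 54 + 9*(0*(2*1*(-½)*(-3))) = 54 + 9*(0*3) = 54 + 9*0 = 54 + 0 = 54)
L(W, s) = 94/5 (L(W, s) = 8 + (⅕)*54 = 8 + 54/5 = 94/5)
1/(L(276, -148) + 55720) = 1/(94/5 + 55720) = 1/(278694/5) = 5/278694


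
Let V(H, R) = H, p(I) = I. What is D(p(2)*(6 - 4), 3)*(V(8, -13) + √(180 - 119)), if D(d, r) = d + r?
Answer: 56 + 7*√61 ≈ 110.67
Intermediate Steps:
D(p(2)*(6 - 4), 3)*(V(8, -13) + √(180 - 119)) = (2*(6 - 4) + 3)*(8 + √(180 - 119)) = (2*2 + 3)*(8 + √61) = (4 + 3)*(8 + √61) = 7*(8 + √61) = 56 + 7*√61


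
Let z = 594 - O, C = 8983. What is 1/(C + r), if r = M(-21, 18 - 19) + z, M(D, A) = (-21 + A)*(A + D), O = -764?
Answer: 1/10825 ≈ 9.2379e-5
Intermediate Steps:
z = 1358 (z = 594 - 1*(-764) = 594 + 764 = 1358)
r = 1842 (r = ((18 - 19)² - 21*(18 - 19) - 21*(-21) + (18 - 19)*(-21)) + 1358 = ((-1)² - 21*(-1) + 441 - 1*(-21)) + 1358 = (1 + 21 + 441 + 21) + 1358 = 484 + 1358 = 1842)
1/(C + r) = 1/(8983 + 1842) = 1/10825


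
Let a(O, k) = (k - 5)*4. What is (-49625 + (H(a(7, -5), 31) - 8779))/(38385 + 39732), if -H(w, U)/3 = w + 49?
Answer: -19477/26039 ≈ -0.74799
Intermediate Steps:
a(O, k) = -20 + 4*k (a(O, k) = (-5 + k)*4 = -20 + 4*k)
H(w, U) = -147 - 3*w (H(w, U) = -3*(w + 49) = -3*(49 + w) = -147 - 3*w)
(-49625 + (H(a(7, -5), 31) - 8779))/(38385 + 39732) = (-49625 + ((-147 - 3*(-20 + 4*(-5))) - 8779))/(38385 + 39732) = (-49625 + ((-147 - 3*(-20 - 20)) - 8779))/78117 = (-49625 + ((-147 - 3*(-40)) - 8779))*(1/78117) = (-49625 + ((-147 + 120) - 8779))*(1/78117) = (-49625 + (-27 - 8779))*(1/78117) = (-49625 - 8806)*(1/78117) = -58431*1/78117 = -19477/26039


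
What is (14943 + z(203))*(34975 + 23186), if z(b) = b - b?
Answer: 869099823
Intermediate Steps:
z(b) = 0
(14943 + z(203))*(34975 + 23186) = (14943 + 0)*(34975 + 23186) = 14943*58161 = 869099823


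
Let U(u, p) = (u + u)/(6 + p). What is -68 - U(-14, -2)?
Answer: -61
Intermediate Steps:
U(u, p) = 2*u/(6 + p) (U(u, p) = (2*u)/(6 + p) = 2*u/(6 + p))
-68 - U(-14, -2) = -68 - 2*(-14)/(6 - 2) = -68 - 2*(-14)/4 = -68 - 1*(-7) = -68 + 7 = -61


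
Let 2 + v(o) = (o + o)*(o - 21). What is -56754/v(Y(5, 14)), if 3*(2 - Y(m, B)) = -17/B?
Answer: 50057028/80645 ≈ 620.71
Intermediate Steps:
Y(m, B) = 2 + 17/(3*B) (Y(m, B) = 2 - (-17)/(3*B) = 2 + 17/(3*B))
v(o) = -2 + 2*o*(-21 + o) (v(o) = -2 + (o + o)*(o - 21) = -2 + (2*o)*(-21 + o) = -2 + 2*o*(-21 + o))
-56754/v(Y(5, 14)) = -56754/(-2 - 42*(2 + (17/3)/14) + 2*(2 + (17/3)/14)²) = -56754/(-2 - 42*(2 + (17/3)*(1/14)) + 2*(2 + (17/3)*(1/14))²) = -56754/(-2 - 42*(2 + 17/42) + 2*(2 + 17/42)²) = -56754/(-2 - 42*101/42 + 2*(101/42)²) = -56754/(-2 - 101 + 2*(10201/1764)) = -56754/(-2 - 101 + 10201/882) = -56754/(-80645/882) = -56754*(-882/80645) = 50057028/80645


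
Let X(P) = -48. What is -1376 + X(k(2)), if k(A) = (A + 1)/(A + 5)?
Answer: -1424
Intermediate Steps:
k(A) = (1 + A)/(5 + A)
-1376 + X(k(2)) = -1376 - 48 = -1424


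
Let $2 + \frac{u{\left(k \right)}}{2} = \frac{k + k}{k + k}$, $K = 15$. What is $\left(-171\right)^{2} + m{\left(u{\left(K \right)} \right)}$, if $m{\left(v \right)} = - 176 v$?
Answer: $29593$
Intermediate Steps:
$u{\left(k \right)} = -2$ ($u{\left(k \right)} = -4 + 2 \frac{k + k}{k + k} = -4 + 2 \frac{2 k}{2 k} = -4 + 2 \cdot 2 k \frac{1}{2 k} = -4 + 2 \cdot 1 = -4 + 2 = -2$)
$\left(-171\right)^{2} + m{\left(u{\left(K \right)} \right)} = \left(-171\right)^{2} - -352 = 29241 + 352 = 29593$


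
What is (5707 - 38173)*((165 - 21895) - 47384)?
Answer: 2243855124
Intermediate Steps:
(5707 - 38173)*((165 - 21895) - 47384) = -32466*(-21730 - 47384) = -32466*(-69114) = 2243855124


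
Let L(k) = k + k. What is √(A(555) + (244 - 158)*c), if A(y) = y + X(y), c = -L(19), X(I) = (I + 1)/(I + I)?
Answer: I*√835517535/555 ≈ 52.082*I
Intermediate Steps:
L(k) = 2*k
X(I) = (1 + I)/(2*I) (X(I) = (1 + I)/((2*I)) = (1 + I)*(1/(2*I)) = (1 + I)/(2*I))
c = -38 (c = -2*19 = -1*38 = -38)
A(y) = y + (1 + y)/(2*y)
√(A(555) + (244 - 158)*c) = √((½ + 555 + (½)/555) + (244 - 158)*(-38)) = √((½ + 555 + (½)*(1/555)) + 86*(-38)) = √((½ + 555 + 1/1110) - 3268) = √(308303/555 - 3268) = √(-1505437/555) = I*√835517535/555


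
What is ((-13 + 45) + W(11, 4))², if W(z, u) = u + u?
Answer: 1600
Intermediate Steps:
W(z, u) = 2*u
((-13 + 45) + W(11, 4))² = ((-13 + 45) + 2*4)² = (32 + 8)² = 40² = 1600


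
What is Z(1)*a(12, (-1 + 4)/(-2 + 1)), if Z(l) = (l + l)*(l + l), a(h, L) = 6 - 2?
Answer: 16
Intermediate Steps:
a(h, L) = 4
Z(l) = 4*l² (Z(l) = (2*l)*(2*l) = 4*l²)
Z(1)*a(12, (-1 + 4)/(-2 + 1)) = (4*1²)*4 = (4*1)*4 = 4*4 = 16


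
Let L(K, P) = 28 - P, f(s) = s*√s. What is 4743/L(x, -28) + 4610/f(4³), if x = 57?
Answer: 167911/1792 ≈ 93.700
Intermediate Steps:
f(s) = s^(3/2)
4743/L(x, -28) + 4610/f(4³) = 4743/(28 - 1*(-28)) + 4610/((4³)^(3/2)) = 4743/(28 + 28) + 4610/(64^(3/2)) = 4743/56 + 4610/512 = 4743*(1/56) + 4610*(1/512) = 4743/56 + 2305/256 = 167911/1792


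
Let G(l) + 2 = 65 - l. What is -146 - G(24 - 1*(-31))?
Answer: -154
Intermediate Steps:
G(l) = 63 - l (G(l) = -2 + (65 - l) = 63 - l)
-146 - G(24 - 1*(-31)) = -146 - (63 - (24 - 1*(-31))) = -146 - (63 - (24 + 31)) = -146 - (63 - 1*55) = -146 - (63 - 55) = -146 - 1*8 = -146 - 8 = -154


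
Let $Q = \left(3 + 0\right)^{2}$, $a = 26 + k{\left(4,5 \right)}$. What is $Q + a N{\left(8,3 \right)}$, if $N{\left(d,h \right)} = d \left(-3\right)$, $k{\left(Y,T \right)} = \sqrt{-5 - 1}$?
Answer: $-615 - 24 i \sqrt{6} \approx -615.0 - 58.788 i$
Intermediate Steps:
$k{\left(Y,T \right)} = i \sqrt{6}$ ($k{\left(Y,T \right)} = \sqrt{-6} = i \sqrt{6}$)
$N{\left(d,h \right)} = - 3 d$
$a = 26 + i \sqrt{6} \approx 26.0 + 2.4495 i$
$Q = 9$ ($Q = 3^{2} = 9$)
$Q + a N{\left(8,3 \right)} = 9 + \left(26 + i \sqrt{6}\right) \left(\left(-3\right) 8\right) = 9 + \left(26 + i \sqrt{6}\right) \left(-24\right) = 9 - \left(624 + 24 i \sqrt{6}\right) = -615 - 24 i \sqrt{6}$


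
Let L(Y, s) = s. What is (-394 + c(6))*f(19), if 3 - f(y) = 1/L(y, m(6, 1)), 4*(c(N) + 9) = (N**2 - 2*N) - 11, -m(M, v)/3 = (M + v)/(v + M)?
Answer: -2665/2 ≈ -1332.5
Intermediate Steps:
m(M, v) = -3 (m(M, v) = -3*(M + v)/(v + M) = -3*(M + v)/(M + v) = -3*1 = -3)
c(N) = -47/4 - N/2 + N**2/4 (c(N) = -9 + ((N**2 - 2*N) - 11)/4 = -9 + (-11 + N**2 - 2*N)/4 = -9 + (-11/4 - N/2 + N**2/4) = -47/4 - N/2 + N**2/4)
f(y) = 10/3 (f(y) = 3 - 1/(-3) = 3 - 1*(-1/3) = 3 + 1/3 = 10/3)
(-394 + c(6))*f(19) = (-394 + (-47/4 - 1/2*6 + (1/4)*6**2))*(10/3) = (-394 + (-47/4 - 3 + (1/4)*36))*(10/3) = (-394 + (-47/4 - 3 + 9))*(10/3) = (-394 - 23/4)*(10/3) = -1599/4*10/3 = -2665/2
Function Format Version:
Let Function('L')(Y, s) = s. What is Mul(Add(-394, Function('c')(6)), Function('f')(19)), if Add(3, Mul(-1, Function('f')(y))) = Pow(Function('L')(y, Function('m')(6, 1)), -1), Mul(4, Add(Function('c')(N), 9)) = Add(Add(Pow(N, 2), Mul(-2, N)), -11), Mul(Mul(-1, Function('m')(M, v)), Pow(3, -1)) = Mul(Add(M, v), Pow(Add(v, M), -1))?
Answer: Rational(-2665, 2) ≈ -1332.5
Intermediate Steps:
Function('m')(M, v) = -3 (Function('m')(M, v) = Mul(-3, Mul(Add(M, v), Pow(Add(v, M), -1))) = Mul(-3, Mul(Add(M, v), Pow(Add(M, v), -1))) = Mul(-3, 1) = -3)
Function('c')(N) = Add(Rational(-47, 4), Mul(Rational(-1, 2), N), Mul(Rational(1, 4), Pow(N, 2))) (Function('c')(N) = Add(-9, Mul(Rational(1, 4), Add(Add(Pow(N, 2), Mul(-2, N)), -11))) = Add(-9, Mul(Rational(1, 4), Add(-11, Pow(N, 2), Mul(-2, N)))) = Add(-9, Add(Rational(-11, 4), Mul(Rational(-1, 2), N), Mul(Rational(1, 4), Pow(N, 2)))) = Add(Rational(-47, 4), Mul(Rational(-1, 2), N), Mul(Rational(1, 4), Pow(N, 2))))
Function('f')(y) = Rational(10, 3) (Function('f')(y) = Add(3, Mul(-1, Pow(-3, -1))) = Add(3, Mul(-1, Rational(-1, 3))) = Add(3, Rational(1, 3)) = Rational(10, 3))
Mul(Add(-394, Function('c')(6)), Function('f')(19)) = Mul(Add(-394, Add(Rational(-47, 4), Mul(Rational(-1, 2), 6), Mul(Rational(1, 4), Pow(6, 2)))), Rational(10, 3)) = Mul(Add(-394, Add(Rational(-47, 4), -3, Mul(Rational(1, 4), 36))), Rational(10, 3)) = Mul(Add(-394, Add(Rational(-47, 4), -3, 9)), Rational(10, 3)) = Mul(Add(-394, Rational(-23, 4)), Rational(10, 3)) = Mul(Rational(-1599, 4), Rational(10, 3)) = Rational(-2665, 2)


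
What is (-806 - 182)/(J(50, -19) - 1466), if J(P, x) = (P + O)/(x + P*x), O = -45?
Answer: 957372/1420559 ≈ 0.67394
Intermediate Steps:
J(P, x) = (-45 + P)/(x + P*x) (J(P, x) = (P - 45)/(x + P*x) = (-45 + P)/(x + P*x))
(-806 - 182)/(J(50, -19) - 1466) = (-806 - 182)/((-45 + 50)/((-19)*(1 + 50)) - 1466) = -988/(-1/19*5/51 - 1466) = -988/(-1/19*1/51*5 - 1466) = -988/(-5/969 - 1466) = -988/(-1420559/969) = -988*(-969/1420559) = 957372/1420559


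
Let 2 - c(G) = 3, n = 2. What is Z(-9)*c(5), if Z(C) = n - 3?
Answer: 1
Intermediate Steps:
c(G) = -1 (c(G) = 2 - 1*3 = 2 - 3 = -1)
Z(C) = -1 (Z(C) = 2 - 3 = -1)
Z(-9)*c(5) = -1*(-1) = 1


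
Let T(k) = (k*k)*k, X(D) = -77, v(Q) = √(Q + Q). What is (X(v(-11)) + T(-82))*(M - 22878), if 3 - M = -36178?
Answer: -7335872835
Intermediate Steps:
v(Q) = √2*√Q (v(Q) = √(2*Q) = √2*√Q)
M = 36181 (M = 3 - 1*(-36178) = 3 + 36178 = 36181)
T(k) = k³ (T(k) = k²*k = k³)
(X(v(-11)) + T(-82))*(M - 22878) = (-77 + (-82)³)*(36181 - 22878) = (-77 - 551368)*13303 = -551445*13303 = -7335872835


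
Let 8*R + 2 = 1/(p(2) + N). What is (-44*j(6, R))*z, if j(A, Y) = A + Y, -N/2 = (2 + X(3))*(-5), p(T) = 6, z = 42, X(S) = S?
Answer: -85041/8 ≈ -10630.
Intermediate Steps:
N = 50 (N = -2*(2 + 3)*(-5) = -10*(-5) = -2*(-25) = 50)
R = -111/448 (R = -¼ + 1/(8*(6 + 50)) = -¼ + (⅛)/56 = -¼ + (⅛)*(1/56) = -¼ + 1/448 = -111/448 ≈ -0.24777)
(-44*j(6, R))*z = -44*(6 - 111/448)*42 = -44*2577/448*42 = -28347/112*42 = -85041/8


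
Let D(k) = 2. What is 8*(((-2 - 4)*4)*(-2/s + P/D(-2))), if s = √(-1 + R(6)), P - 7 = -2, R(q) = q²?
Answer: -480 + 384*√35/35 ≈ -415.09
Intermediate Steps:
P = 5 (P = 7 - 2 = 5)
s = √35 (s = √(-1 + 6²) = √(-1 + 36) = √35 ≈ 5.9161)
8*(((-2 - 4)*4)*(-2/s + P/D(-2))) = 8*(((-2 - 4)*4)*(-2*√35/35 + 5/2)) = 8*((-6*4)*(-2*√35/35 + 5*(½))) = 8*(-24*(-2*√35/35 + 5/2)) = 8*(-24*(5/2 - 2*√35/35)) = 8*(-60 + 48*√35/35) = -480 + 384*√35/35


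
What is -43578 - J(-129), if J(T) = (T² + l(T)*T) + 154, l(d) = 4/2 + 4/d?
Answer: -60119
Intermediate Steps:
l(d) = 2 + 4/d (l(d) = 4*(½) + 4/d = 2 + 4/d)
J(T) = 154 + T² + T*(2 + 4/T) (J(T) = (T² + (2 + 4/T)*T) + 154 = (T² + T*(2 + 4/T)) + 154 = 154 + T² + T*(2 + 4/T))
-43578 - J(-129) = -43578 - (158 + (-129)² + 2*(-129)) = -43578 - (158 + 16641 - 258) = -43578 - 1*16541 = -43578 - 16541 = -60119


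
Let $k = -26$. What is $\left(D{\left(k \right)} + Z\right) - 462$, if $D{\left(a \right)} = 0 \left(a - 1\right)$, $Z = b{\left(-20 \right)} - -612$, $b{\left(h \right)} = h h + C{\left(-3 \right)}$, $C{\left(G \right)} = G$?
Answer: $547$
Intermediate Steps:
$b{\left(h \right)} = -3 + h^{2}$ ($b{\left(h \right)} = h h - 3 = h^{2} - 3 = -3 + h^{2}$)
$Z = 1009$ ($Z = \left(-3 + \left(-20\right)^{2}\right) - -612 = \left(-3 + 400\right) + 612 = 397 + 612 = 1009$)
$D{\left(a \right)} = 0$ ($D{\left(a \right)} = 0 \left(-1 + a\right) = 0$)
$\left(D{\left(k \right)} + Z\right) - 462 = \left(0 + 1009\right) - 462 = 1009 - 462 = 547$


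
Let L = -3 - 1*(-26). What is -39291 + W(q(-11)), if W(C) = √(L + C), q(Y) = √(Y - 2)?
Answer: -39291 + √(23 + I*√13) ≈ -39286.0 + 0.37476*I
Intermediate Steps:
L = 23 (L = -3 + 26 = 23)
q(Y) = √(-2 + Y)
W(C) = √(23 + C)
-39291 + W(q(-11)) = -39291 + √(23 + √(-2 - 11)) = -39291 + √(23 + √(-13)) = -39291 + √(23 + I*√13)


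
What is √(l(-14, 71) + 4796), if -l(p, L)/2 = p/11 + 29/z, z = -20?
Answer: √58097490/110 ≈ 69.292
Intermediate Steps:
l(p, L) = 29/10 - 2*p/11 (l(p, L) = -2*(p/11 + 29/(-20)) = -2*(p*(1/11) + 29*(-1/20)) = -2*(p/11 - 29/20) = -2*(-29/20 + p/11) = 29/10 - 2*p/11)
√(l(-14, 71) + 4796) = √((29/10 - 2/11*(-14)) + 4796) = √((29/10 + 28/11) + 4796) = √(599/110 + 4796) = √(528159/110) = √58097490/110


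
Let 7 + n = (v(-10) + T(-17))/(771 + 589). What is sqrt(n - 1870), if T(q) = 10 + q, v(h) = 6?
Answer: I*sqrt(216981285)/340 ≈ 43.324*I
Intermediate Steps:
n = -9521/1360 (n = -7 + (6 + (10 - 17))/(771 + 589) = -7 + (6 - 7)/1360 = -7 - 1*1/1360 = -7 - 1/1360 = -9521/1360 ≈ -7.0007)
sqrt(n - 1870) = sqrt(-9521/1360 - 1870) = sqrt(-2552721/1360) = I*sqrt(216981285)/340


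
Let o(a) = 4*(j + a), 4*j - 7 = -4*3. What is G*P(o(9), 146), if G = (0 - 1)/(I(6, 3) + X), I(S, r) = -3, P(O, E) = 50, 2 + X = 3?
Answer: 25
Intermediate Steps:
X = 1 (X = -2 + 3 = 1)
j = -5/4 (j = 7/4 + (-4*3)/4 = 7/4 + (-1*12)/4 = 7/4 + (¼)*(-12) = 7/4 - 3 = -5/4 ≈ -1.2500)
o(a) = -5 + 4*a (o(a) = 4*(-5/4 + a) = -5 + 4*a)
G = ½ (G = (0 - 1)/(-3 + 1) = -1/(-2) = -1*(-½) = ½ ≈ 0.50000)
G*P(o(9), 146) = (½)*50 = 25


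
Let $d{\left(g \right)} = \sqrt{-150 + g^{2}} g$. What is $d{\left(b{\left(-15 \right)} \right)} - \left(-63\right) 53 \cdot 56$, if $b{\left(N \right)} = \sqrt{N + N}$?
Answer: $186984 - 30 \sqrt{6} \approx 1.8691 \cdot 10^{5}$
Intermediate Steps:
$b{\left(N \right)} = \sqrt{2} \sqrt{N}$ ($b{\left(N \right)} = \sqrt{2 N} = \sqrt{2} \sqrt{N}$)
$d{\left(g \right)} = g \sqrt{-150 + g^{2}}$
$d{\left(b{\left(-15 \right)} \right)} - \left(-63\right) 53 \cdot 56 = \sqrt{2} \sqrt{-15} \sqrt{-150 + \left(\sqrt{2} \sqrt{-15}\right)^{2}} - \left(-63\right) 53 \cdot 56 = \sqrt{2} i \sqrt{15} \sqrt{-150 + \left(\sqrt{2} i \sqrt{15}\right)^{2}} - \left(-3339\right) 56 = i \sqrt{30} \sqrt{-150 + \left(i \sqrt{30}\right)^{2}} - -186984 = i \sqrt{30} \sqrt{-150 - 30} + 186984 = i \sqrt{30} \sqrt{-180} + 186984 = i \sqrt{30} \cdot 6 i \sqrt{5} + 186984 = - 30 \sqrt{6} + 186984 = 186984 - 30 \sqrt{6}$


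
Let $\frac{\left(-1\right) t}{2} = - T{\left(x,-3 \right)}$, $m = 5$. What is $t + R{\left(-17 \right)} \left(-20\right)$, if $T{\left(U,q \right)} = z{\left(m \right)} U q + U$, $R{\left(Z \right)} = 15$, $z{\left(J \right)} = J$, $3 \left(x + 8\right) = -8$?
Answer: $- \frac{4}{3} \approx -1.3333$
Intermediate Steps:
$x = - \frac{32}{3}$ ($x = -8 + \frac{1}{3} \left(-8\right) = -8 - \frac{8}{3} = - \frac{32}{3} \approx -10.667$)
$T{\left(U,q \right)} = U + 5 U q$ ($T{\left(U,q \right)} = 5 U q + U = U + 5 U q$)
$t = \frac{896}{3}$ ($t = - 2 \left(- \frac{\left(-32\right) \left(1 + 5 \left(-3\right)\right)}{3}\right) = - 2 \left(- \frac{\left(-32\right) \left(1 - 15\right)}{3}\right) = - 2 \left(- \frac{\left(-32\right) \left(-14\right)}{3}\right) = - 2 \left(\left(-1\right) \frac{448}{3}\right) = \left(-2\right) \left(- \frac{448}{3}\right) = \frac{896}{3} \approx 298.67$)
$t + R{\left(-17 \right)} \left(-20\right) = \frac{896}{3} + 15 \left(-20\right) = \frac{896}{3} - 300 = - \frac{4}{3}$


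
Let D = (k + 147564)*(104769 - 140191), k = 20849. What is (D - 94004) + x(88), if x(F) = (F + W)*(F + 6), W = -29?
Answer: -5965613744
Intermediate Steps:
x(F) = (-29 + F)*(6 + F) (x(F) = (F - 29)*(F + 6) = (-29 + F)*(6 + F))
D = -5965525286 (D = (20849 + 147564)*(104769 - 140191) = 168413*(-35422) = -5965525286)
(D - 94004) + x(88) = (-5965525286 - 94004) + (-174 + 88² - 23*88) = -5965619290 + (-174 + 7744 - 2024) = -5965619290 + 5546 = -5965613744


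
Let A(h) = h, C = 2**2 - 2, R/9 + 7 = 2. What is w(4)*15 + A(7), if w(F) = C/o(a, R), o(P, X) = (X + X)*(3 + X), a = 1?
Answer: 883/126 ≈ 7.0079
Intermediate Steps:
R = -45 (R = -63 + 9*2 = -63 + 18 = -45)
o(P, X) = 2*X*(3 + X) (o(P, X) = (2*X)*(3 + X) = 2*X*(3 + X))
C = 2 (C = 4 - 2 = 2)
w(F) = 1/1890 (w(F) = 2/((2*(-45)*(3 - 45))) = 2/((2*(-45)*(-42))) = 2/3780 = 2*(1/3780) = 1/1890)
w(4)*15 + A(7) = (1/1890)*15 + 7 = 1/126 + 7 = 883/126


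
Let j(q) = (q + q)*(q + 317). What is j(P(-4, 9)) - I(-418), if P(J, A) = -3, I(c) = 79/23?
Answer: -43411/23 ≈ -1887.4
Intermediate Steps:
I(c) = 79/23 (I(c) = 79*(1/23) = 79/23)
j(q) = 2*q*(317 + q) (j(q) = (2*q)*(317 + q) = 2*q*(317 + q))
j(P(-4, 9)) - I(-418) = 2*(-3)*(317 - 3) - 1*79/23 = 2*(-3)*314 - 79/23 = -1884 - 79/23 = -43411/23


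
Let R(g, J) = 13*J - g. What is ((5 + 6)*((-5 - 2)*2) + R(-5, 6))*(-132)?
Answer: 9372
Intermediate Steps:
R(g, J) = -g + 13*J
((5 + 6)*((-5 - 2)*2) + R(-5, 6))*(-132) = ((5 + 6)*((-5 - 2)*2) + (-1*(-5) + 13*6))*(-132) = (11*(-7*2) + (5 + 78))*(-132) = (11*(-14) + 83)*(-132) = (-154 + 83)*(-132) = -71*(-132) = 9372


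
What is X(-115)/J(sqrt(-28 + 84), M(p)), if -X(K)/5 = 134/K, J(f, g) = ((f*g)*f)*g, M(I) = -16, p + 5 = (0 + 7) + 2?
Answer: 67/164864 ≈ 0.00040640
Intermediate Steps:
p = 4 (p = -5 + ((0 + 7) + 2) = -5 + (7 + 2) = -5 + 9 = 4)
J(f, g) = f**2*g**2 (J(f, g) = (g*f**2)*g = f**2*g**2)
X(K) = -670/K
X(-115)/J(sqrt(-28 + 84), M(p)) = (-670/(-115))/(((sqrt(-28 + 84))**2*(-16)**2)) = (-670*(-1/115))/(((sqrt(56))**2*256)) = 134/(23*(((2*sqrt(14))**2*256))) = 134/(23*((56*256))) = (134/23)/14336 = (134/23)*(1/14336) = 67/164864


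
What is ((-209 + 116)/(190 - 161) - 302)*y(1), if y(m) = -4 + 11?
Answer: -61957/29 ≈ -2136.4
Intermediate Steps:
y(m) = 7
((-209 + 116)/(190 - 161) - 302)*y(1) = ((-209 + 116)/(190 - 161) - 302)*7 = (-93/29 - 302)*7 = -8851/29*7 = -61957/29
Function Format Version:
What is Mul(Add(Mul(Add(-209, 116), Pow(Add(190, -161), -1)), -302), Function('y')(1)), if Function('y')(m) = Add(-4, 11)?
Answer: Rational(-61957, 29) ≈ -2136.4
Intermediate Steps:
Function('y')(m) = 7
Mul(Add(Mul(Add(-209, 116), Pow(Add(190, -161), -1)), -302), Function('y')(1)) = Mul(Add(Mul(Add(-209, 116), Pow(Add(190, -161), -1)), -302), 7) = Mul(Add(Mul(-93, Pow(29, -1)), -302), 7) = Mul(Add(Mul(-93, Rational(1, 29)), -302), 7) = Mul(Add(Rational(-93, 29), -302), 7) = Mul(Rational(-8851, 29), 7) = Rational(-61957, 29)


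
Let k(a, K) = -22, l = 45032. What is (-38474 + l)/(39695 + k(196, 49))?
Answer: 6558/39673 ≈ 0.16530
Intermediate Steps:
(-38474 + l)/(39695 + k(196, 49)) = (-38474 + 45032)/(39695 - 22) = 6558/39673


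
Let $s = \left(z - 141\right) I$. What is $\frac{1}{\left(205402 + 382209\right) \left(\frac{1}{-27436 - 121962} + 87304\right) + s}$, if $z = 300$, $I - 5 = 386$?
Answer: $\frac{149398}{7664244822908763} \approx 1.9493 \cdot 10^{-11}$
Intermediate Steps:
$I = 391$ ($I = 5 + 386 = 391$)
$s = 62169$ ($s = \left(300 - 141\right) 391 = 159 \cdot 391 = 62169$)
$\frac{1}{\left(205402 + 382209\right) \left(\frac{1}{-27436 - 121962} + 87304\right) + s} = \frac{1}{\left(205402 + 382209\right) \left(\frac{1}{-27436 - 121962} + 87304\right) + 62169} = \frac{1}{587611 \left(\frac{1}{-149398} + 87304\right) + 62169} = \frac{1}{587611 \left(- \frac{1}{149398} + 87304\right) + 62169} = \frac{1}{587611 \cdot \frac{13043042991}{149398} + 62169} = \frac{1}{\frac{7664235534984501}{149398} + 62169} = \frac{1}{\frac{7664244822908763}{149398}} = \frac{149398}{7664244822908763}$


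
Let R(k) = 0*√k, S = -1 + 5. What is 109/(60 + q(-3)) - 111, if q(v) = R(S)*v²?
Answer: -6551/60 ≈ -109.18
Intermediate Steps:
S = 4
R(k) = 0
q(v) = 0 (q(v) = 0*v² = 0)
109/(60 + q(-3)) - 111 = 109/(60 + 0) - 111 = 109/60 - 111 = -6551/60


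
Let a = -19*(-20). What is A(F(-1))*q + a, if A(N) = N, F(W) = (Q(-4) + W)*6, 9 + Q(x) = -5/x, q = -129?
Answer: 14305/2 ≈ 7152.5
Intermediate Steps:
a = 380
Q(x) = -9 - 5/x
F(W) = -93/2 + 6*W (F(W) = ((-9 - 5/(-4)) + W)*6 = ((-9 - 5*(-¼)) + W)*6 = ((-9 + 5/4) + W)*6 = (-31/4 + W)*6 = -93/2 + 6*W)
A(F(-1))*q + a = (-93/2 + 6*(-1))*(-129) + 380 = (-93/2 - 6)*(-129) + 380 = -105/2*(-129) + 380 = 13545/2 + 380 = 14305/2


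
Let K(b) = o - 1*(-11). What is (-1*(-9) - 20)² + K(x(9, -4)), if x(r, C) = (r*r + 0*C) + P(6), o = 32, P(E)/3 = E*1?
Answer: 164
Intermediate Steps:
P(E) = 3*E (P(E) = 3*(E*1) = 3*E)
x(r, C) = 18 + r² (x(r, C) = (r*r + 0*C) + 3*6 = (r² + 0) + 18 = r² + 18 = 18 + r²)
K(b) = 43 (K(b) = 32 - 1*(-11) = 32 + 11 = 43)
(-1*(-9) - 20)² + K(x(9, -4)) = (-1*(-9) - 20)² + 43 = (9 - 20)² + 43 = (-11)² + 43 = 121 + 43 = 164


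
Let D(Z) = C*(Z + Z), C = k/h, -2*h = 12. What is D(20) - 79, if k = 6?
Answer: -119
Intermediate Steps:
h = -6 (h = -½*12 = -6)
C = -1 (C = 6/(-6) = 6*(-⅙) = -1)
D(Z) = -2*Z (D(Z) = -(Z + Z) = -2*Z)
D(20) - 79 = -2*20 - 79 = -40 - 79 = -119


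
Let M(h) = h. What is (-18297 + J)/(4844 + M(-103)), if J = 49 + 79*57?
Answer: -13745/4741 ≈ -2.8992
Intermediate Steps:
J = 4552 (J = 49 + 4503 = 4552)
(-18297 + J)/(4844 + M(-103)) = (-18297 + 4552)/(4844 - 103) = -13745/4741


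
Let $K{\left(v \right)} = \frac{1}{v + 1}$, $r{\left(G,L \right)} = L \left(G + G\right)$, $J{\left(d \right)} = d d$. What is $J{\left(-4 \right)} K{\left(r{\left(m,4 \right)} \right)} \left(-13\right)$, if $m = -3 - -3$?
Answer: $-208$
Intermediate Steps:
$m = 0$ ($m = -3 + 3 = 0$)
$J{\left(d \right)} = d^{2}$
$r{\left(G,L \right)} = 2 G L$ ($r{\left(G,L \right)} = L 2 G = 2 G L$)
$K{\left(v \right)} = \frac{1}{1 + v}$
$J{\left(-4 \right)} K{\left(r{\left(m,4 \right)} \right)} \left(-13\right) = \frac{\left(-4\right)^{2}}{1 + 2 \cdot 0 \cdot 4} \left(-13\right) = \frac{16}{1 + 0} \left(-13\right) = \frac{16}{1} \left(-13\right) = 16 \cdot 1 \left(-13\right) = 16 \left(-13\right) = -208$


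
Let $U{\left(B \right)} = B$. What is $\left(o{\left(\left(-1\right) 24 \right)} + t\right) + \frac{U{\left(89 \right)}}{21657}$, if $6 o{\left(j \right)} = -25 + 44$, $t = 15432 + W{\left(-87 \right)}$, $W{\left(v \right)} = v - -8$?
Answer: $\frac{665137181}{43314} \approx 15356.0$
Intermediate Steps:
$W{\left(v \right)} = 8 + v$ ($W{\left(v \right)} = v + 8 = 8 + v$)
$t = 15353$ ($t = 15432 + \left(8 - 87\right) = 15432 - 79 = 15353$)
$o{\left(j \right)} = \frac{19}{6}$ ($o{\left(j \right)} = \frac{-25 + 44}{6} = \frac{1}{6} \cdot 19 = \frac{19}{6}$)
$\left(o{\left(\left(-1\right) 24 \right)} + t\right) + \frac{U{\left(89 \right)}}{21657} = \left(\frac{19}{6} + 15353\right) + \frac{89}{21657} = \frac{92137}{6} + 89 \cdot \frac{1}{21657} = \frac{92137}{6} + \frac{89}{21657} = \frac{665137181}{43314}$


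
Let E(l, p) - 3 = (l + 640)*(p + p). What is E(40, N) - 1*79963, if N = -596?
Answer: -890520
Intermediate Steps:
E(l, p) = 3 + 2*p*(640 + l) (E(l, p) = 3 + (l + 640)*(p + p) = 3 + (640 + l)*(2*p) = 3 + 2*p*(640 + l))
E(40, N) - 1*79963 = (3 + 1280*(-596) + 2*40*(-596)) - 1*79963 = (3 - 762880 - 47680) - 79963 = -810557 - 79963 = -890520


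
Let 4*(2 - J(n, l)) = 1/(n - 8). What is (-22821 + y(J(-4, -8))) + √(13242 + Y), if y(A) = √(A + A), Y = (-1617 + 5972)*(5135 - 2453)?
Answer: -22821 + 2*√2923338 + √582/12 ≈ -19399.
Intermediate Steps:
Y = 11680110 (Y = 4355*2682 = 11680110)
J(n, l) = 2 - 1/(4*(-8 + n)) (J(n, l) = 2 - 1/(4*(n - 8)) = 2 - 1/(4*(-8 + n)))
y(A) = √2*√A (y(A) = √(2*A) = √2*√A)
(-22821 + y(J(-4, -8))) + √(13242 + Y) = (-22821 + √2*√((-65 + 8*(-4))/(4*(-8 - 4)))) + √(13242 + 11680110) = (-22821 + √2*√((¼)*(-65 - 32)/(-12))) + √11693352 = (-22821 + √2*√((¼)*(-1/12)*(-97))) + 2*√2923338 = (-22821 + √2*√(97/48)) + 2*√2923338 = (-22821 + √2*(√291/12)) + 2*√2923338 = (-22821 + √582/12) + 2*√2923338 = -22821 + 2*√2923338 + √582/12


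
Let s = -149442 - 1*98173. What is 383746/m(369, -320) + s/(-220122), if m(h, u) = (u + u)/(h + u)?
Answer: -1034729359997/35219520 ≈ -29379.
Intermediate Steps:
s = -247615 (s = -149442 - 98173 = -247615)
m(h, u) = 2*u/(h + u) (m(h, u) = (2*u)/(h + u) = 2*u/(h + u))
383746/m(369, -320) + s/(-220122) = 383746/((2*(-320)/(369 - 320))) - 247615/(-220122) = 383746/((2*(-320)/49)) - 247615*(-1/220122) = 383746/((2*(-320)*(1/49))) + 247615/220122 = 383746/(-640/49) + 247615/220122 = 383746*(-49/640) + 247615/220122 = -9401777/320 + 247615/220122 = -1034729359997/35219520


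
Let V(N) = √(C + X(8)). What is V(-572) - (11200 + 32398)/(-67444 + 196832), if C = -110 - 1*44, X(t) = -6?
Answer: -21799/64694 + 4*I*√10 ≈ -0.33696 + 12.649*I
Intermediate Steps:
C = -154 (C = -110 - 44 = -154)
V(N) = 4*I*√10 (V(N) = √(-154 - 6) = √(-160) = 4*I*√10)
V(-572) - (11200 + 32398)/(-67444 + 196832) = 4*I*√10 - (11200 + 32398)/(-67444 + 196832) = 4*I*√10 - 43598/129388 = 4*I*√10 - 1*21799/64694 = 4*I*√10 - 21799/64694 = -21799/64694 + 4*I*√10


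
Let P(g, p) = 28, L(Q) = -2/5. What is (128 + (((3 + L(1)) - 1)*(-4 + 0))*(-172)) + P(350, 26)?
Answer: 6284/5 ≈ 1256.8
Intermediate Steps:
L(Q) = -⅖ (L(Q) = -2*⅕ = -⅖)
(128 + (((3 + L(1)) - 1)*(-4 + 0))*(-172)) + P(350, 26) = (128 + (((3 - ⅖) - 1)*(-4 + 0))*(-172)) + 28 = (128 + ((13/5 - 1)*(-4))*(-172)) + 28 = (128 + ((8/5)*(-4))*(-172)) + 28 = (128 - 32/5*(-172)) + 28 = (128 + 5504/5) + 28 = 6144/5 + 28 = 6284/5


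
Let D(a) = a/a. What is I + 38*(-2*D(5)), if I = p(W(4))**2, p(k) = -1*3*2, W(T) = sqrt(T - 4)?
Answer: -40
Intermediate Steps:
D(a) = 1
W(T) = sqrt(-4 + T)
p(k) = -6 (p(k) = -3*2 = -6)
I = 36 (I = (-6)**2 = 36)
I + 38*(-2*D(5)) = 36 + 38*(-2*1) = 36 + 38*(-2) = 36 - 76 = -40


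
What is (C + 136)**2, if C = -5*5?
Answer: 12321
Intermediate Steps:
C = -25
(C + 136)**2 = (-25 + 136)**2 = 111**2 = 12321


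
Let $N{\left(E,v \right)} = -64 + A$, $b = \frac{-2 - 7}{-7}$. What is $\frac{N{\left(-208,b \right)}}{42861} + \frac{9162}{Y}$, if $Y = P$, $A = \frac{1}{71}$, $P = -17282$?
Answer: $- \frac{1997119882}{3756527853} \approx -0.53164$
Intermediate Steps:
$A = \frac{1}{71} \approx 0.014085$
$Y = -17282$
$b = \frac{9}{7}$ ($b = \left(-9\right) \left(- \frac{1}{7}\right) = \frac{9}{7} \approx 1.2857$)
$N{\left(E,v \right)} = - \frac{4543}{71}$ ($N{\left(E,v \right)} = -64 + \frac{1}{71} = - \frac{4543}{71}$)
$\frac{N{\left(-208,b \right)}}{42861} + \frac{9162}{Y} = - \frac{4543}{71 \cdot 42861} + \frac{9162}{-17282} = \left(- \frac{4543}{71}\right) \frac{1}{42861} + 9162 \left(- \frac{1}{17282}\right) = - \frac{649}{434733} - \frac{4581}{8641} = - \frac{1997119882}{3756527853}$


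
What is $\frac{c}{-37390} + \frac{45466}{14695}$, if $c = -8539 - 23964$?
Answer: $\frac{87104213}{21977842} \approx 3.9633$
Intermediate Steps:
$c = -32503$ ($c = -8539 - 23964 = -32503$)
$\frac{c}{-37390} + \frac{45466}{14695} = - \frac{32503}{-37390} + \frac{45466}{14695} = \left(-32503\right) \left(- \frac{1}{37390}\right) + 45466 \cdot \frac{1}{14695} = \frac{32503}{37390} + \frac{45466}{14695} = \frac{87104213}{21977842}$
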